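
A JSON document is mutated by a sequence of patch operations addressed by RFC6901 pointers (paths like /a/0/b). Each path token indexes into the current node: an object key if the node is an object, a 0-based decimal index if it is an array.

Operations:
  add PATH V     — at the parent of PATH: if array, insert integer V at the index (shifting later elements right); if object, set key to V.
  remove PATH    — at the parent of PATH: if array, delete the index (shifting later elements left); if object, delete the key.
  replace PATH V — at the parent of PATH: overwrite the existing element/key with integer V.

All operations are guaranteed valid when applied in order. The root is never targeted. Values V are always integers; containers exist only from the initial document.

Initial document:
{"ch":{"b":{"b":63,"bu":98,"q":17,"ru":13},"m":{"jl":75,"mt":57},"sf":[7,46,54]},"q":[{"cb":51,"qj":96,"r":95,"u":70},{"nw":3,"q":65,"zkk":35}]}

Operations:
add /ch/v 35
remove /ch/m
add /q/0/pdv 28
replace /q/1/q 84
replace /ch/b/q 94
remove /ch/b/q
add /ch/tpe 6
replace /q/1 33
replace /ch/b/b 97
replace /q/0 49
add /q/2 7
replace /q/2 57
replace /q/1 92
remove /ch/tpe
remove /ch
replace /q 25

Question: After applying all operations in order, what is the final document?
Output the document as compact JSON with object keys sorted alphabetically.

After op 1 (add /ch/v 35): {"ch":{"b":{"b":63,"bu":98,"q":17,"ru":13},"m":{"jl":75,"mt":57},"sf":[7,46,54],"v":35},"q":[{"cb":51,"qj":96,"r":95,"u":70},{"nw":3,"q":65,"zkk":35}]}
After op 2 (remove /ch/m): {"ch":{"b":{"b":63,"bu":98,"q":17,"ru":13},"sf":[7,46,54],"v":35},"q":[{"cb":51,"qj":96,"r":95,"u":70},{"nw":3,"q":65,"zkk":35}]}
After op 3 (add /q/0/pdv 28): {"ch":{"b":{"b":63,"bu":98,"q":17,"ru":13},"sf":[7,46,54],"v":35},"q":[{"cb":51,"pdv":28,"qj":96,"r":95,"u":70},{"nw":3,"q":65,"zkk":35}]}
After op 4 (replace /q/1/q 84): {"ch":{"b":{"b":63,"bu":98,"q":17,"ru":13},"sf":[7,46,54],"v":35},"q":[{"cb":51,"pdv":28,"qj":96,"r":95,"u":70},{"nw":3,"q":84,"zkk":35}]}
After op 5 (replace /ch/b/q 94): {"ch":{"b":{"b":63,"bu":98,"q":94,"ru":13},"sf":[7,46,54],"v":35},"q":[{"cb":51,"pdv":28,"qj":96,"r":95,"u":70},{"nw":3,"q":84,"zkk":35}]}
After op 6 (remove /ch/b/q): {"ch":{"b":{"b":63,"bu":98,"ru":13},"sf":[7,46,54],"v":35},"q":[{"cb":51,"pdv":28,"qj":96,"r":95,"u":70},{"nw":3,"q":84,"zkk":35}]}
After op 7 (add /ch/tpe 6): {"ch":{"b":{"b":63,"bu":98,"ru":13},"sf":[7,46,54],"tpe":6,"v":35},"q":[{"cb":51,"pdv":28,"qj":96,"r":95,"u":70},{"nw":3,"q":84,"zkk":35}]}
After op 8 (replace /q/1 33): {"ch":{"b":{"b":63,"bu":98,"ru":13},"sf":[7,46,54],"tpe":6,"v":35},"q":[{"cb":51,"pdv":28,"qj":96,"r":95,"u":70},33]}
After op 9 (replace /ch/b/b 97): {"ch":{"b":{"b":97,"bu":98,"ru":13},"sf":[7,46,54],"tpe":6,"v":35},"q":[{"cb":51,"pdv":28,"qj":96,"r":95,"u":70},33]}
After op 10 (replace /q/0 49): {"ch":{"b":{"b":97,"bu":98,"ru":13},"sf":[7,46,54],"tpe":6,"v":35},"q":[49,33]}
After op 11 (add /q/2 7): {"ch":{"b":{"b":97,"bu":98,"ru":13},"sf":[7,46,54],"tpe":6,"v":35},"q":[49,33,7]}
After op 12 (replace /q/2 57): {"ch":{"b":{"b":97,"bu":98,"ru":13},"sf":[7,46,54],"tpe":6,"v":35},"q":[49,33,57]}
After op 13 (replace /q/1 92): {"ch":{"b":{"b":97,"bu":98,"ru":13},"sf":[7,46,54],"tpe":6,"v":35},"q":[49,92,57]}
After op 14 (remove /ch/tpe): {"ch":{"b":{"b":97,"bu":98,"ru":13},"sf":[7,46,54],"v":35},"q":[49,92,57]}
After op 15 (remove /ch): {"q":[49,92,57]}
After op 16 (replace /q 25): {"q":25}

Answer: {"q":25}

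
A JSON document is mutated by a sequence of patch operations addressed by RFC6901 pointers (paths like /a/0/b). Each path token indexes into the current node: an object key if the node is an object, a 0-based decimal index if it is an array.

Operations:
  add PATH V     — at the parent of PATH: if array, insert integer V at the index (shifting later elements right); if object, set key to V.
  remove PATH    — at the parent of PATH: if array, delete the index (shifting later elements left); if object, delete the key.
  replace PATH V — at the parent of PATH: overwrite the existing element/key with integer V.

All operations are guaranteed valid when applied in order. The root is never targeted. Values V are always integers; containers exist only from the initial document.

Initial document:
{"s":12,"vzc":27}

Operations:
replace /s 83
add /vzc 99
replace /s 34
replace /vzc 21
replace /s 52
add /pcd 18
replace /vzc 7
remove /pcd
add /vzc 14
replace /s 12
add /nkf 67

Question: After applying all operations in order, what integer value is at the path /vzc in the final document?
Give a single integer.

Answer: 14

Derivation:
After op 1 (replace /s 83): {"s":83,"vzc":27}
After op 2 (add /vzc 99): {"s":83,"vzc":99}
After op 3 (replace /s 34): {"s":34,"vzc":99}
After op 4 (replace /vzc 21): {"s":34,"vzc":21}
After op 5 (replace /s 52): {"s":52,"vzc":21}
After op 6 (add /pcd 18): {"pcd":18,"s":52,"vzc":21}
After op 7 (replace /vzc 7): {"pcd":18,"s":52,"vzc":7}
After op 8 (remove /pcd): {"s":52,"vzc":7}
After op 9 (add /vzc 14): {"s":52,"vzc":14}
After op 10 (replace /s 12): {"s":12,"vzc":14}
After op 11 (add /nkf 67): {"nkf":67,"s":12,"vzc":14}
Value at /vzc: 14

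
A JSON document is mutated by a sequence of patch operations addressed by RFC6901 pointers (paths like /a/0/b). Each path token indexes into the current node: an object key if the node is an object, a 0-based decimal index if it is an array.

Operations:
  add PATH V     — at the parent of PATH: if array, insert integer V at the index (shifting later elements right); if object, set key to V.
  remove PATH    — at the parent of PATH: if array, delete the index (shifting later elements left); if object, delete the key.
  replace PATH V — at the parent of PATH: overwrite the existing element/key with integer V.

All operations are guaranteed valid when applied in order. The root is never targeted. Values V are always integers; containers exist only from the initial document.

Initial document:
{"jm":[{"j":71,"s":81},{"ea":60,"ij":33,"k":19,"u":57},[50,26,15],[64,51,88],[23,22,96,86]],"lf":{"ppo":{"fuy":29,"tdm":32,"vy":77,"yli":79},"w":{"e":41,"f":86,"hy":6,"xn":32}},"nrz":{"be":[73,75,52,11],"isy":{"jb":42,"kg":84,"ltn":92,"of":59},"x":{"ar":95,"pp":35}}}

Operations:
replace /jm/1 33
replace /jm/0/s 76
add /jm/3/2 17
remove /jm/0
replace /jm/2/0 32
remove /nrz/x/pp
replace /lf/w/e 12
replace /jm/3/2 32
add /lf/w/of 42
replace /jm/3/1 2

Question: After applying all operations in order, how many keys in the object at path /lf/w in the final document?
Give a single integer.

After op 1 (replace /jm/1 33): {"jm":[{"j":71,"s":81},33,[50,26,15],[64,51,88],[23,22,96,86]],"lf":{"ppo":{"fuy":29,"tdm":32,"vy":77,"yli":79},"w":{"e":41,"f":86,"hy":6,"xn":32}},"nrz":{"be":[73,75,52,11],"isy":{"jb":42,"kg":84,"ltn":92,"of":59},"x":{"ar":95,"pp":35}}}
After op 2 (replace /jm/0/s 76): {"jm":[{"j":71,"s":76},33,[50,26,15],[64,51,88],[23,22,96,86]],"lf":{"ppo":{"fuy":29,"tdm":32,"vy":77,"yli":79},"w":{"e":41,"f":86,"hy":6,"xn":32}},"nrz":{"be":[73,75,52,11],"isy":{"jb":42,"kg":84,"ltn":92,"of":59},"x":{"ar":95,"pp":35}}}
After op 3 (add /jm/3/2 17): {"jm":[{"j":71,"s":76},33,[50,26,15],[64,51,17,88],[23,22,96,86]],"lf":{"ppo":{"fuy":29,"tdm":32,"vy":77,"yli":79},"w":{"e":41,"f":86,"hy":6,"xn":32}},"nrz":{"be":[73,75,52,11],"isy":{"jb":42,"kg":84,"ltn":92,"of":59},"x":{"ar":95,"pp":35}}}
After op 4 (remove /jm/0): {"jm":[33,[50,26,15],[64,51,17,88],[23,22,96,86]],"lf":{"ppo":{"fuy":29,"tdm":32,"vy":77,"yli":79},"w":{"e":41,"f":86,"hy":6,"xn":32}},"nrz":{"be":[73,75,52,11],"isy":{"jb":42,"kg":84,"ltn":92,"of":59},"x":{"ar":95,"pp":35}}}
After op 5 (replace /jm/2/0 32): {"jm":[33,[50,26,15],[32,51,17,88],[23,22,96,86]],"lf":{"ppo":{"fuy":29,"tdm":32,"vy":77,"yli":79},"w":{"e":41,"f":86,"hy":6,"xn":32}},"nrz":{"be":[73,75,52,11],"isy":{"jb":42,"kg":84,"ltn":92,"of":59},"x":{"ar":95,"pp":35}}}
After op 6 (remove /nrz/x/pp): {"jm":[33,[50,26,15],[32,51,17,88],[23,22,96,86]],"lf":{"ppo":{"fuy":29,"tdm":32,"vy":77,"yli":79},"w":{"e":41,"f":86,"hy":6,"xn":32}},"nrz":{"be":[73,75,52,11],"isy":{"jb":42,"kg":84,"ltn":92,"of":59},"x":{"ar":95}}}
After op 7 (replace /lf/w/e 12): {"jm":[33,[50,26,15],[32,51,17,88],[23,22,96,86]],"lf":{"ppo":{"fuy":29,"tdm":32,"vy":77,"yli":79},"w":{"e":12,"f":86,"hy":6,"xn":32}},"nrz":{"be":[73,75,52,11],"isy":{"jb":42,"kg":84,"ltn":92,"of":59},"x":{"ar":95}}}
After op 8 (replace /jm/3/2 32): {"jm":[33,[50,26,15],[32,51,17,88],[23,22,32,86]],"lf":{"ppo":{"fuy":29,"tdm":32,"vy":77,"yli":79},"w":{"e":12,"f":86,"hy":6,"xn":32}},"nrz":{"be":[73,75,52,11],"isy":{"jb":42,"kg":84,"ltn":92,"of":59},"x":{"ar":95}}}
After op 9 (add /lf/w/of 42): {"jm":[33,[50,26,15],[32,51,17,88],[23,22,32,86]],"lf":{"ppo":{"fuy":29,"tdm":32,"vy":77,"yli":79},"w":{"e":12,"f":86,"hy":6,"of":42,"xn":32}},"nrz":{"be":[73,75,52,11],"isy":{"jb":42,"kg":84,"ltn":92,"of":59},"x":{"ar":95}}}
After op 10 (replace /jm/3/1 2): {"jm":[33,[50,26,15],[32,51,17,88],[23,2,32,86]],"lf":{"ppo":{"fuy":29,"tdm":32,"vy":77,"yli":79},"w":{"e":12,"f":86,"hy":6,"of":42,"xn":32}},"nrz":{"be":[73,75,52,11],"isy":{"jb":42,"kg":84,"ltn":92,"of":59},"x":{"ar":95}}}
Size at path /lf/w: 5

Answer: 5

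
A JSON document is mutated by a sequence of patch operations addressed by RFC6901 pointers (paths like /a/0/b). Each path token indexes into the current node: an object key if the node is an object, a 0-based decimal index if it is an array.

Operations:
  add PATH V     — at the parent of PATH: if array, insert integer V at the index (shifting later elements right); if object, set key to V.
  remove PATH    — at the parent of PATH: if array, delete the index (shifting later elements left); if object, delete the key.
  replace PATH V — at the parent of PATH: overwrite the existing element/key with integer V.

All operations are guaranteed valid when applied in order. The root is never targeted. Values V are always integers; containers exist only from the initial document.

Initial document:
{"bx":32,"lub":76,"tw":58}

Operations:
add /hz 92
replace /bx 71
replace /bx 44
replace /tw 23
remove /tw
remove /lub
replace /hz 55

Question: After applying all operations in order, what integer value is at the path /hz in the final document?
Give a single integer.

After op 1 (add /hz 92): {"bx":32,"hz":92,"lub":76,"tw":58}
After op 2 (replace /bx 71): {"bx":71,"hz":92,"lub":76,"tw":58}
After op 3 (replace /bx 44): {"bx":44,"hz":92,"lub":76,"tw":58}
After op 4 (replace /tw 23): {"bx":44,"hz":92,"lub":76,"tw":23}
After op 5 (remove /tw): {"bx":44,"hz":92,"lub":76}
After op 6 (remove /lub): {"bx":44,"hz":92}
After op 7 (replace /hz 55): {"bx":44,"hz":55}
Value at /hz: 55

Answer: 55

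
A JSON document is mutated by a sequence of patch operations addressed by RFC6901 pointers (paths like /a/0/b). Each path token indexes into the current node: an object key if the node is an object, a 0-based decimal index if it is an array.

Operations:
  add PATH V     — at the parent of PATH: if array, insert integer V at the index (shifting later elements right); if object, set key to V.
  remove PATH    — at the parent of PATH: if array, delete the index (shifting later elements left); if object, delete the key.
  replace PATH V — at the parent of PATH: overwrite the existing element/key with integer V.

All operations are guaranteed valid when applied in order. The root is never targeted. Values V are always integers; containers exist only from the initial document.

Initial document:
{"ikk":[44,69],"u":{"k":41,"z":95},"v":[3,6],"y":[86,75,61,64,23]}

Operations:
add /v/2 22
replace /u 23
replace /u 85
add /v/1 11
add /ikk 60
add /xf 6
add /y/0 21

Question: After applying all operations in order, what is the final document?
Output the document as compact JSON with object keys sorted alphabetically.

Answer: {"ikk":60,"u":85,"v":[3,11,6,22],"xf":6,"y":[21,86,75,61,64,23]}

Derivation:
After op 1 (add /v/2 22): {"ikk":[44,69],"u":{"k":41,"z":95},"v":[3,6,22],"y":[86,75,61,64,23]}
After op 2 (replace /u 23): {"ikk":[44,69],"u":23,"v":[3,6,22],"y":[86,75,61,64,23]}
After op 3 (replace /u 85): {"ikk":[44,69],"u":85,"v":[3,6,22],"y":[86,75,61,64,23]}
After op 4 (add /v/1 11): {"ikk":[44,69],"u":85,"v":[3,11,6,22],"y":[86,75,61,64,23]}
After op 5 (add /ikk 60): {"ikk":60,"u":85,"v":[3,11,6,22],"y":[86,75,61,64,23]}
After op 6 (add /xf 6): {"ikk":60,"u":85,"v":[3,11,6,22],"xf":6,"y":[86,75,61,64,23]}
After op 7 (add /y/0 21): {"ikk":60,"u":85,"v":[3,11,6,22],"xf":6,"y":[21,86,75,61,64,23]}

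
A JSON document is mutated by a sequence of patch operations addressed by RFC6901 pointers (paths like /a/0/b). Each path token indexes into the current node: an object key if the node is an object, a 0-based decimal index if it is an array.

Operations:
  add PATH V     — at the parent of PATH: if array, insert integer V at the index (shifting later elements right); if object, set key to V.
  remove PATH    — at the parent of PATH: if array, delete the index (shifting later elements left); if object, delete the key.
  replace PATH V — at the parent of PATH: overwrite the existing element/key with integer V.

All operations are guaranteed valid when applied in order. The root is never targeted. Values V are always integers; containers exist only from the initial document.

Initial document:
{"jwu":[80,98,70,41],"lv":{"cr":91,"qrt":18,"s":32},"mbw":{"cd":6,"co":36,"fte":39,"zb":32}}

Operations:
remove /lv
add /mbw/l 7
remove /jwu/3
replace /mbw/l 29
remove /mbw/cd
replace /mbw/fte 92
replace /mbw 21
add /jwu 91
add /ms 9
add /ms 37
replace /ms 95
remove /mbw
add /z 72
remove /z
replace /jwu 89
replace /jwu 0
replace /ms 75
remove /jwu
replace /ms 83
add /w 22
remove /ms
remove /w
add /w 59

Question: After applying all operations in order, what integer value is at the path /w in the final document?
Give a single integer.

Answer: 59

Derivation:
After op 1 (remove /lv): {"jwu":[80,98,70,41],"mbw":{"cd":6,"co":36,"fte":39,"zb":32}}
After op 2 (add /mbw/l 7): {"jwu":[80,98,70,41],"mbw":{"cd":6,"co":36,"fte":39,"l":7,"zb":32}}
After op 3 (remove /jwu/3): {"jwu":[80,98,70],"mbw":{"cd":6,"co":36,"fte":39,"l":7,"zb":32}}
After op 4 (replace /mbw/l 29): {"jwu":[80,98,70],"mbw":{"cd":6,"co":36,"fte":39,"l":29,"zb":32}}
After op 5 (remove /mbw/cd): {"jwu":[80,98,70],"mbw":{"co":36,"fte":39,"l":29,"zb":32}}
After op 6 (replace /mbw/fte 92): {"jwu":[80,98,70],"mbw":{"co":36,"fte":92,"l":29,"zb":32}}
After op 7 (replace /mbw 21): {"jwu":[80,98,70],"mbw":21}
After op 8 (add /jwu 91): {"jwu":91,"mbw":21}
After op 9 (add /ms 9): {"jwu":91,"mbw":21,"ms":9}
After op 10 (add /ms 37): {"jwu":91,"mbw":21,"ms":37}
After op 11 (replace /ms 95): {"jwu":91,"mbw":21,"ms":95}
After op 12 (remove /mbw): {"jwu":91,"ms":95}
After op 13 (add /z 72): {"jwu":91,"ms":95,"z":72}
After op 14 (remove /z): {"jwu":91,"ms":95}
After op 15 (replace /jwu 89): {"jwu":89,"ms":95}
After op 16 (replace /jwu 0): {"jwu":0,"ms":95}
After op 17 (replace /ms 75): {"jwu":0,"ms":75}
After op 18 (remove /jwu): {"ms":75}
After op 19 (replace /ms 83): {"ms":83}
After op 20 (add /w 22): {"ms":83,"w":22}
After op 21 (remove /ms): {"w":22}
After op 22 (remove /w): {}
After op 23 (add /w 59): {"w":59}
Value at /w: 59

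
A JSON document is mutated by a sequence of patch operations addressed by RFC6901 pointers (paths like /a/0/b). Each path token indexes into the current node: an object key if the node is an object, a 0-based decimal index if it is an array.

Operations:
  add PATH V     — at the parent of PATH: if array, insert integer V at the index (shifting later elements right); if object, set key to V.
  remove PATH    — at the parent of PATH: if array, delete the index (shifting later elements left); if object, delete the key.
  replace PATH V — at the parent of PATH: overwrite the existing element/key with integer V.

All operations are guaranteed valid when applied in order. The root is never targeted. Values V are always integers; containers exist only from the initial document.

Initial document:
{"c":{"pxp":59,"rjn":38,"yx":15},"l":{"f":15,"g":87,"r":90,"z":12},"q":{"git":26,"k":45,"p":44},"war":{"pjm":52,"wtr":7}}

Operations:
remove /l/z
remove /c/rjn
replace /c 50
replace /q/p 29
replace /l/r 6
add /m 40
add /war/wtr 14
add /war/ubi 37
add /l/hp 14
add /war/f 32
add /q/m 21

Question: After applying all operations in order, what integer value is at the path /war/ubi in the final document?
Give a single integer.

Answer: 37

Derivation:
After op 1 (remove /l/z): {"c":{"pxp":59,"rjn":38,"yx":15},"l":{"f":15,"g":87,"r":90},"q":{"git":26,"k":45,"p":44},"war":{"pjm":52,"wtr":7}}
After op 2 (remove /c/rjn): {"c":{"pxp":59,"yx":15},"l":{"f":15,"g":87,"r":90},"q":{"git":26,"k":45,"p":44},"war":{"pjm":52,"wtr":7}}
After op 3 (replace /c 50): {"c":50,"l":{"f":15,"g":87,"r":90},"q":{"git":26,"k":45,"p":44},"war":{"pjm":52,"wtr":7}}
After op 4 (replace /q/p 29): {"c":50,"l":{"f":15,"g":87,"r":90},"q":{"git":26,"k":45,"p":29},"war":{"pjm":52,"wtr":7}}
After op 5 (replace /l/r 6): {"c":50,"l":{"f":15,"g":87,"r":6},"q":{"git":26,"k":45,"p":29},"war":{"pjm":52,"wtr":7}}
After op 6 (add /m 40): {"c":50,"l":{"f":15,"g":87,"r":6},"m":40,"q":{"git":26,"k":45,"p":29},"war":{"pjm":52,"wtr":7}}
After op 7 (add /war/wtr 14): {"c":50,"l":{"f":15,"g":87,"r":6},"m":40,"q":{"git":26,"k":45,"p":29},"war":{"pjm":52,"wtr":14}}
After op 8 (add /war/ubi 37): {"c":50,"l":{"f":15,"g":87,"r":6},"m":40,"q":{"git":26,"k":45,"p":29},"war":{"pjm":52,"ubi":37,"wtr":14}}
After op 9 (add /l/hp 14): {"c":50,"l":{"f":15,"g":87,"hp":14,"r":6},"m":40,"q":{"git":26,"k":45,"p":29},"war":{"pjm":52,"ubi":37,"wtr":14}}
After op 10 (add /war/f 32): {"c":50,"l":{"f":15,"g":87,"hp":14,"r":6},"m":40,"q":{"git":26,"k":45,"p":29},"war":{"f":32,"pjm":52,"ubi":37,"wtr":14}}
After op 11 (add /q/m 21): {"c":50,"l":{"f":15,"g":87,"hp":14,"r":6},"m":40,"q":{"git":26,"k":45,"m":21,"p":29},"war":{"f":32,"pjm":52,"ubi":37,"wtr":14}}
Value at /war/ubi: 37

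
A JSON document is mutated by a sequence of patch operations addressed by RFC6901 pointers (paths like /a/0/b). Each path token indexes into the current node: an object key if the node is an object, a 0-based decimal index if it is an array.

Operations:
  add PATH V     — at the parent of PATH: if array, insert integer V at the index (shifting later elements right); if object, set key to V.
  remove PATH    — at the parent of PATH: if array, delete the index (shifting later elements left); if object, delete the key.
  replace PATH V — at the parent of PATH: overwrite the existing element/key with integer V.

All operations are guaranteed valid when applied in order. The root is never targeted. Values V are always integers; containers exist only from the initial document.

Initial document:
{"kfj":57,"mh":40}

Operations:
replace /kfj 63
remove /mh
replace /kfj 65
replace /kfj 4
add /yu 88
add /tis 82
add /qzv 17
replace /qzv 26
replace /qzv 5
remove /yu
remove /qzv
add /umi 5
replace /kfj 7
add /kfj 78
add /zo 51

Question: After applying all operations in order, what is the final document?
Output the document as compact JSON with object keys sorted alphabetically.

After op 1 (replace /kfj 63): {"kfj":63,"mh":40}
After op 2 (remove /mh): {"kfj":63}
After op 3 (replace /kfj 65): {"kfj":65}
After op 4 (replace /kfj 4): {"kfj":4}
After op 5 (add /yu 88): {"kfj":4,"yu":88}
After op 6 (add /tis 82): {"kfj":4,"tis":82,"yu":88}
After op 7 (add /qzv 17): {"kfj":4,"qzv":17,"tis":82,"yu":88}
After op 8 (replace /qzv 26): {"kfj":4,"qzv":26,"tis":82,"yu":88}
After op 9 (replace /qzv 5): {"kfj":4,"qzv":5,"tis":82,"yu":88}
After op 10 (remove /yu): {"kfj":4,"qzv":5,"tis":82}
After op 11 (remove /qzv): {"kfj":4,"tis":82}
After op 12 (add /umi 5): {"kfj":4,"tis":82,"umi":5}
After op 13 (replace /kfj 7): {"kfj":7,"tis":82,"umi":5}
After op 14 (add /kfj 78): {"kfj":78,"tis":82,"umi":5}
After op 15 (add /zo 51): {"kfj":78,"tis":82,"umi":5,"zo":51}

Answer: {"kfj":78,"tis":82,"umi":5,"zo":51}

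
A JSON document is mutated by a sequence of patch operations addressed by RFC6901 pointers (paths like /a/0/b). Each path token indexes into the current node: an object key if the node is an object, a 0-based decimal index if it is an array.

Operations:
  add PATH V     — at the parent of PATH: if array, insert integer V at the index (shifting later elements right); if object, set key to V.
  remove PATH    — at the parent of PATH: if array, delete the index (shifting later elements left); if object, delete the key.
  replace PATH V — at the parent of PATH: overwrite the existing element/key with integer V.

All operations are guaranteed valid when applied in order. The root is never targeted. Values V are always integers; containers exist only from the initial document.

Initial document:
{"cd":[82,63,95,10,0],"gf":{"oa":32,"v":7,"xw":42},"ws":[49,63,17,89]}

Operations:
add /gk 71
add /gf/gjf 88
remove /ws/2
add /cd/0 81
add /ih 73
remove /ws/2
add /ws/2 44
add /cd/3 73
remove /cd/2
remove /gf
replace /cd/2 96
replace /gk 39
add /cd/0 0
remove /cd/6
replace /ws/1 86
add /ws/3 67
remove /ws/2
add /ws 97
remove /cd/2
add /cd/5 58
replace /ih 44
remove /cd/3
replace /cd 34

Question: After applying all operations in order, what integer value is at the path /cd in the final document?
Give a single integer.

Answer: 34

Derivation:
After op 1 (add /gk 71): {"cd":[82,63,95,10,0],"gf":{"oa":32,"v":7,"xw":42},"gk":71,"ws":[49,63,17,89]}
After op 2 (add /gf/gjf 88): {"cd":[82,63,95,10,0],"gf":{"gjf":88,"oa":32,"v":7,"xw":42},"gk":71,"ws":[49,63,17,89]}
After op 3 (remove /ws/2): {"cd":[82,63,95,10,0],"gf":{"gjf":88,"oa":32,"v":7,"xw":42},"gk":71,"ws":[49,63,89]}
After op 4 (add /cd/0 81): {"cd":[81,82,63,95,10,0],"gf":{"gjf":88,"oa":32,"v":7,"xw":42},"gk":71,"ws":[49,63,89]}
After op 5 (add /ih 73): {"cd":[81,82,63,95,10,0],"gf":{"gjf":88,"oa":32,"v":7,"xw":42},"gk":71,"ih":73,"ws":[49,63,89]}
After op 6 (remove /ws/2): {"cd":[81,82,63,95,10,0],"gf":{"gjf":88,"oa":32,"v":7,"xw":42},"gk":71,"ih":73,"ws":[49,63]}
After op 7 (add /ws/2 44): {"cd":[81,82,63,95,10,0],"gf":{"gjf":88,"oa":32,"v":7,"xw":42},"gk":71,"ih":73,"ws":[49,63,44]}
After op 8 (add /cd/3 73): {"cd":[81,82,63,73,95,10,0],"gf":{"gjf":88,"oa":32,"v":7,"xw":42},"gk":71,"ih":73,"ws":[49,63,44]}
After op 9 (remove /cd/2): {"cd":[81,82,73,95,10,0],"gf":{"gjf":88,"oa":32,"v":7,"xw":42},"gk":71,"ih":73,"ws":[49,63,44]}
After op 10 (remove /gf): {"cd":[81,82,73,95,10,0],"gk":71,"ih":73,"ws":[49,63,44]}
After op 11 (replace /cd/2 96): {"cd":[81,82,96,95,10,0],"gk":71,"ih":73,"ws":[49,63,44]}
After op 12 (replace /gk 39): {"cd":[81,82,96,95,10,0],"gk":39,"ih":73,"ws":[49,63,44]}
After op 13 (add /cd/0 0): {"cd":[0,81,82,96,95,10,0],"gk":39,"ih":73,"ws":[49,63,44]}
After op 14 (remove /cd/6): {"cd":[0,81,82,96,95,10],"gk":39,"ih":73,"ws":[49,63,44]}
After op 15 (replace /ws/1 86): {"cd":[0,81,82,96,95,10],"gk":39,"ih":73,"ws":[49,86,44]}
After op 16 (add /ws/3 67): {"cd":[0,81,82,96,95,10],"gk":39,"ih":73,"ws":[49,86,44,67]}
After op 17 (remove /ws/2): {"cd":[0,81,82,96,95,10],"gk":39,"ih":73,"ws":[49,86,67]}
After op 18 (add /ws 97): {"cd":[0,81,82,96,95,10],"gk":39,"ih":73,"ws":97}
After op 19 (remove /cd/2): {"cd":[0,81,96,95,10],"gk":39,"ih":73,"ws":97}
After op 20 (add /cd/5 58): {"cd":[0,81,96,95,10,58],"gk":39,"ih":73,"ws":97}
After op 21 (replace /ih 44): {"cd":[0,81,96,95,10,58],"gk":39,"ih":44,"ws":97}
After op 22 (remove /cd/3): {"cd":[0,81,96,10,58],"gk":39,"ih":44,"ws":97}
After op 23 (replace /cd 34): {"cd":34,"gk":39,"ih":44,"ws":97}
Value at /cd: 34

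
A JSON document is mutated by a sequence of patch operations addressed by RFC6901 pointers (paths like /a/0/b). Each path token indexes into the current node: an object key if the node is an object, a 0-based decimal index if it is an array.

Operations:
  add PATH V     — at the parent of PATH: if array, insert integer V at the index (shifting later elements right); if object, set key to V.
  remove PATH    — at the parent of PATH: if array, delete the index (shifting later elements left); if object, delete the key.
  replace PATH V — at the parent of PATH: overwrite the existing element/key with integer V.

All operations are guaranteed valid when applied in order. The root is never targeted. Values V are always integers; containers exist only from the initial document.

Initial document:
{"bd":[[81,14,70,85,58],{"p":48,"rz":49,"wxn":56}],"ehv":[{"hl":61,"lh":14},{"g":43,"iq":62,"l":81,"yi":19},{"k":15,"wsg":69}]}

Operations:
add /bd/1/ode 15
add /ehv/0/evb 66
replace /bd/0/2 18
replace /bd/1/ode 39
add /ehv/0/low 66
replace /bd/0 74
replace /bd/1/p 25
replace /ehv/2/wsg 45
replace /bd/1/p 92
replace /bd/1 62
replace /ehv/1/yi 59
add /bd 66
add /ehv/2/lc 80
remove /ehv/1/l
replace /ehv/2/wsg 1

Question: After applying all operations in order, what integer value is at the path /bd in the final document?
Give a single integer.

After op 1 (add /bd/1/ode 15): {"bd":[[81,14,70,85,58],{"ode":15,"p":48,"rz":49,"wxn":56}],"ehv":[{"hl":61,"lh":14},{"g":43,"iq":62,"l":81,"yi":19},{"k":15,"wsg":69}]}
After op 2 (add /ehv/0/evb 66): {"bd":[[81,14,70,85,58],{"ode":15,"p":48,"rz":49,"wxn":56}],"ehv":[{"evb":66,"hl":61,"lh":14},{"g":43,"iq":62,"l":81,"yi":19},{"k":15,"wsg":69}]}
After op 3 (replace /bd/0/2 18): {"bd":[[81,14,18,85,58],{"ode":15,"p":48,"rz":49,"wxn":56}],"ehv":[{"evb":66,"hl":61,"lh":14},{"g":43,"iq":62,"l":81,"yi":19},{"k":15,"wsg":69}]}
After op 4 (replace /bd/1/ode 39): {"bd":[[81,14,18,85,58],{"ode":39,"p":48,"rz":49,"wxn":56}],"ehv":[{"evb":66,"hl":61,"lh":14},{"g":43,"iq":62,"l":81,"yi":19},{"k":15,"wsg":69}]}
After op 5 (add /ehv/0/low 66): {"bd":[[81,14,18,85,58],{"ode":39,"p":48,"rz":49,"wxn":56}],"ehv":[{"evb":66,"hl":61,"lh":14,"low":66},{"g":43,"iq":62,"l":81,"yi":19},{"k":15,"wsg":69}]}
After op 6 (replace /bd/0 74): {"bd":[74,{"ode":39,"p":48,"rz":49,"wxn":56}],"ehv":[{"evb":66,"hl":61,"lh":14,"low":66},{"g":43,"iq":62,"l":81,"yi":19},{"k":15,"wsg":69}]}
After op 7 (replace /bd/1/p 25): {"bd":[74,{"ode":39,"p":25,"rz":49,"wxn":56}],"ehv":[{"evb":66,"hl":61,"lh":14,"low":66},{"g":43,"iq":62,"l":81,"yi":19},{"k":15,"wsg":69}]}
After op 8 (replace /ehv/2/wsg 45): {"bd":[74,{"ode":39,"p":25,"rz":49,"wxn":56}],"ehv":[{"evb":66,"hl":61,"lh":14,"low":66},{"g":43,"iq":62,"l":81,"yi":19},{"k":15,"wsg":45}]}
After op 9 (replace /bd/1/p 92): {"bd":[74,{"ode":39,"p":92,"rz":49,"wxn":56}],"ehv":[{"evb":66,"hl":61,"lh":14,"low":66},{"g":43,"iq":62,"l":81,"yi":19},{"k":15,"wsg":45}]}
After op 10 (replace /bd/1 62): {"bd":[74,62],"ehv":[{"evb":66,"hl":61,"lh":14,"low":66},{"g":43,"iq":62,"l":81,"yi":19},{"k":15,"wsg":45}]}
After op 11 (replace /ehv/1/yi 59): {"bd":[74,62],"ehv":[{"evb":66,"hl":61,"lh":14,"low":66},{"g":43,"iq":62,"l":81,"yi":59},{"k":15,"wsg":45}]}
After op 12 (add /bd 66): {"bd":66,"ehv":[{"evb":66,"hl":61,"lh":14,"low":66},{"g":43,"iq":62,"l":81,"yi":59},{"k":15,"wsg":45}]}
After op 13 (add /ehv/2/lc 80): {"bd":66,"ehv":[{"evb":66,"hl":61,"lh":14,"low":66},{"g":43,"iq":62,"l":81,"yi":59},{"k":15,"lc":80,"wsg":45}]}
After op 14 (remove /ehv/1/l): {"bd":66,"ehv":[{"evb":66,"hl":61,"lh":14,"low":66},{"g":43,"iq":62,"yi":59},{"k":15,"lc":80,"wsg":45}]}
After op 15 (replace /ehv/2/wsg 1): {"bd":66,"ehv":[{"evb":66,"hl":61,"lh":14,"low":66},{"g":43,"iq":62,"yi":59},{"k":15,"lc":80,"wsg":1}]}
Value at /bd: 66

Answer: 66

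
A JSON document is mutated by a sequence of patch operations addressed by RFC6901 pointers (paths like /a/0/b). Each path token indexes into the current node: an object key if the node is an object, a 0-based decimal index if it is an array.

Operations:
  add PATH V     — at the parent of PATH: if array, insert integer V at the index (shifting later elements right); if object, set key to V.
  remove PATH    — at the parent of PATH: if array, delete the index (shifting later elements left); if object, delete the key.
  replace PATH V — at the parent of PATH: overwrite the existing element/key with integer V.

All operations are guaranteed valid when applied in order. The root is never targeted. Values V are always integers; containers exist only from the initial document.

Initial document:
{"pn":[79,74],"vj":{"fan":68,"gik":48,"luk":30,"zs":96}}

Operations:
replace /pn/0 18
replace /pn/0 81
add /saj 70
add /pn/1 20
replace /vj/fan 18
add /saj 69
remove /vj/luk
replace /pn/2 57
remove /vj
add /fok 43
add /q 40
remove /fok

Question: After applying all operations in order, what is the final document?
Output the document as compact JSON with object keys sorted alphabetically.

Answer: {"pn":[81,20,57],"q":40,"saj":69}

Derivation:
After op 1 (replace /pn/0 18): {"pn":[18,74],"vj":{"fan":68,"gik":48,"luk":30,"zs":96}}
After op 2 (replace /pn/0 81): {"pn":[81,74],"vj":{"fan":68,"gik":48,"luk":30,"zs":96}}
After op 3 (add /saj 70): {"pn":[81,74],"saj":70,"vj":{"fan":68,"gik":48,"luk":30,"zs":96}}
After op 4 (add /pn/1 20): {"pn":[81,20,74],"saj":70,"vj":{"fan":68,"gik":48,"luk":30,"zs":96}}
After op 5 (replace /vj/fan 18): {"pn":[81,20,74],"saj":70,"vj":{"fan":18,"gik":48,"luk":30,"zs":96}}
After op 6 (add /saj 69): {"pn":[81,20,74],"saj":69,"vj":{"fan":18,"gik":48,"luk":30,"zs":96}}
After op 7 (remove /vj/luk): {"pn":[81,20,74],"saj":69,"vj":{"fan":18,"gik":48,"zs":96}}
After op 8 (replace /pn/2 57): {"pn":[81,20,57],"saj":69,"vj":{"fan":18,"gik":48,"zs":96}}
After op 9 (remove /vj): {"pn":[81,20,57],"saj":69}
After op 10 (add /fok 43): {"fok":43,"pn":[81,20,57],"saj":69}
After op 11 (add /q 40): {"fok":43,"pn":[81,20,57],"q":40,"saj":69}
After op 12 (remove /fok): {"pn":[81,20,57],"q":40,"saj":69}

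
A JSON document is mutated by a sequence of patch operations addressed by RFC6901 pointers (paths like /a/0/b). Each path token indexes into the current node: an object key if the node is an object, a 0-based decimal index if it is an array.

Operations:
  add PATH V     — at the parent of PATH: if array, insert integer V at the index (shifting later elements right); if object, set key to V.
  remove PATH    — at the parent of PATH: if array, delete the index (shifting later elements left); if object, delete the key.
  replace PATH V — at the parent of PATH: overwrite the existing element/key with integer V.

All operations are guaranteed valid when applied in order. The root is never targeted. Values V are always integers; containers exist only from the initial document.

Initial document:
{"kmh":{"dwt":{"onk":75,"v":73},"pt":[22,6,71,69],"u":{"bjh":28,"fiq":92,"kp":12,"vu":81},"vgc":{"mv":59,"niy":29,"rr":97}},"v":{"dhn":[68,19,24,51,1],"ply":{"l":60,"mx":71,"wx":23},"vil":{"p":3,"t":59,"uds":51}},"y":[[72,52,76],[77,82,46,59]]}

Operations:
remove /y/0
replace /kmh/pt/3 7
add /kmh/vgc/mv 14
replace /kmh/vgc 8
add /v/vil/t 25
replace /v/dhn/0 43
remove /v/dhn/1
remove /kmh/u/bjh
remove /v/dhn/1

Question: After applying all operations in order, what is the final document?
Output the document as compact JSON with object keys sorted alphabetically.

After op 1 (remove /y/0): {"kmh":{"dwt":{"onk":75,"v":73},"pt":[22,6,71,69],"u":{"bjh":28,"fiq":92,"kp":12,"vu":81},"vgc":{"mv":59,"niy":29,"rr":97}},"v":{"dhn":[68,19,24,51,1],"ply":{"l":60,"mx":71,"wx":23},"vil":{"p":3,"t":59,"uds":51}},"y":[[77,82,46,59]]}
After op 2 (replace /kmh/pt/3 7): {"kmh":{"dwt":{"onk":75,"v":73},"pt":[22,6,71,7],"u":{"bjh":28,"fiq":92,"kp":12,"vu":81},"vgc":{"mv":59,"niy":29,"rr":97}},"v":{"dhn":[68,19,24,51,1],"ply":{"l":60,"mx":71,"wx":23},"vil":{"p":3,"t":59,"uds":51}},"y":[[77,82,46,59]]}
After op 3 (add /kmh/vgc/mv 14): {"kmh":{"dwt":{"onk":75,"v":73},"pt":[22,6,71,7],"u":{"bjh":28,"fiq":92,"kp":12,"vu":81},"vgc":{"mv":14,"niy":29,"rr":97}},"v":{"dhn":[68,19,24,51,1],"ply":{"l":60,"mx":71,"wx":23},"vil":{"p":3,"t":59,"uds":51}},"y":[[77,82,46,59]]}
After op 4 (replace /kmh/vgc 8): {"kmh":{"dwt":{"onk":75,"v":73},"pt":[22,6,71,7],"u":{"bjh":28,"fiq":92,"kp":12,"vu":81},"vgc":8},"v":{"dhn":[68,19,24,51,1],"ply":{"l":60,"mx":71,"wx":23},"vil":{"p":3,"t":59,"uds":51}},"y":[[77,82,46,59]]}
After op 5 (add /v/vil/t 25): {"kmh":{"dwt":{"onk":75,"v":73},"pt":[22,6,71,7],"u":{"bjh":28,"fiq":92,"kp":12,"vu":81},"vgc":8},"v":{"dhn":[68,19,24,51,1],"ply":{"l":60,"mx":71,"wx":23},"vil":{"p":3,"t":25,"uds":51}},"y":[[77,82,46,59]]}
After op 6 (replace /v/dhn/0 43): {"kmh":{"dwt":{"onk":75,"v":73},"pt":[22,6,71,7],"u":{"bjh":28,"fiq":92,"kp":12,"vu":81},"vgc":8},"v":{"dhn":[43,19,24,51,1],"ply":{"l":60,"mx":71,"wx":23},"vil":{"p":3,"t":25,"uds":51}},"y":[[77,82,46,59]]}
After op 7 (remove /v/dhn/1): {"kmh":{"dwt":{"onk":75,"v":73},"pt":[22,6,71,7],"u":{"bjh":28,"fiq":92,"kp":12,"vu":81},"vgc":8},"v":{"dhn":[43,24,51,1],"ply":{"l":60,"mx":71,"wx":23},"vil":{"p":3,"t":25,"uds":51}},"y":[[77,82,46,59]]}
After op 8 (remove /kmh/u/bjh): {"kmh":{"dwt":{"onk":75,"v":73},"pt":[22,6,71,7],"u":{"fiq":92,"kp":12,"vu":81},"vgc":8},"v":{"dhn":[43,24,51,1],"ply":{"l":60,"mx":71,"wx":23},"vil":{"p":3,"t":25,"uds":51}},"y":[[77,82,46,59]]}
After op 9 (remove /v/dhn/1): {"kmh":{"dwt":{"onk":75,"v":73},"pt":[22,6,71,7],"u":{"fiq":92,"kp":12,"vu":81},"vgc":8},"v":{"dhn":[43,51,1],"ply":{"l":60,"mx":71,"wx":23},"vil":{"p":3,"t":25,"uds":51}},"y":[[77,82,46,59]]}

Answer: {"kmh":{"dwt":{"onk":75,"v":73},"pt":[22,6,71,7],"u":{"fiq":92,"kp":12,"vu":81},"vgc":8},"v":{"dhn":[43,51,1],"ply":{"l":60,"mx":71,"wx":23},"vil":{"p":3,"t":25,"uds":51}},"y":[[77,82,46,59]]}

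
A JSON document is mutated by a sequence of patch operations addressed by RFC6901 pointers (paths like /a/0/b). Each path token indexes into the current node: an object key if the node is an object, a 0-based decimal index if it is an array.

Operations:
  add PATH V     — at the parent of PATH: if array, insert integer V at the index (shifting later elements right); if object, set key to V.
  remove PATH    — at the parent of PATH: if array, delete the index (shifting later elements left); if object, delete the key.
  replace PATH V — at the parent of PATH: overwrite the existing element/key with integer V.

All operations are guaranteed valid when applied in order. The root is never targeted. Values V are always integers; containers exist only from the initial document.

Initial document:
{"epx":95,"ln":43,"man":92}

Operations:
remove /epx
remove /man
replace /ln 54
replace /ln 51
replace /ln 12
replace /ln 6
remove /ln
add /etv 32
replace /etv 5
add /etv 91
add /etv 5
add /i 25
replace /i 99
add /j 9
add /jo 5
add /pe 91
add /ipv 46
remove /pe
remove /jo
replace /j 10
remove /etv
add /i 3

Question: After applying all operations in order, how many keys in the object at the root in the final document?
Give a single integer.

Answer: 3

Derivation:
After op 1 (remove /epx): {"ln":43,"man":92}
After op 2 (remove /man): {"ln":43}
After op 3 (replace /ln 54): {"ln":54}
After op 4 (replace /ln 51): {"ln":51}
After op 5 (replace /ln 12): {"ln":12}
After op 6 (replace /ln 6): {"ln":6}
After op 7 (remove /ln): {}
After op 8 (add /etv 32): {"etv":32}
After op 9 (replace /etv 5): {"etv":5}
After op 10 (add /etv 91): {"etv":91}
After op 11 (add /etv 5): {"etv":5}
After op 12 (add /i 25): {"etv":5,"i":25}
After op 13 (replace /i 99): {"etv":5,"i":99}
After op 14 (add /j 9): {"etv":5,"i":99,"j":9}
After op 15 (add /jo 5): {"etv":5,"i":99,"j":9,"jo":5}
After op 16 (add /pe 91): {"etv":5,"i":99,"j":9,"jo":5,"pe":91}
After op 17 (add /ipv 46): {"etv":5,"i":99,"ipv":46,"j":9,"jo":5,"pe":91}
After op 18 (remove /pe): {"etv":5,"i":99,"ipv":46,"j":9,"jo":5}
After op 19 (remove /jo): {"etv":5,"i":99,"ipv":46,"j":9}
After op 20 (replace /j 10): {"etv":5,"i":99,"ipv":46,"j":10}
After op 21 (remove /etv): {"i":99,"ipv":46,"j":10}
After op 22 (add /i 3): {"i":3,"ipv":46,"j":10}
Size at the root: 3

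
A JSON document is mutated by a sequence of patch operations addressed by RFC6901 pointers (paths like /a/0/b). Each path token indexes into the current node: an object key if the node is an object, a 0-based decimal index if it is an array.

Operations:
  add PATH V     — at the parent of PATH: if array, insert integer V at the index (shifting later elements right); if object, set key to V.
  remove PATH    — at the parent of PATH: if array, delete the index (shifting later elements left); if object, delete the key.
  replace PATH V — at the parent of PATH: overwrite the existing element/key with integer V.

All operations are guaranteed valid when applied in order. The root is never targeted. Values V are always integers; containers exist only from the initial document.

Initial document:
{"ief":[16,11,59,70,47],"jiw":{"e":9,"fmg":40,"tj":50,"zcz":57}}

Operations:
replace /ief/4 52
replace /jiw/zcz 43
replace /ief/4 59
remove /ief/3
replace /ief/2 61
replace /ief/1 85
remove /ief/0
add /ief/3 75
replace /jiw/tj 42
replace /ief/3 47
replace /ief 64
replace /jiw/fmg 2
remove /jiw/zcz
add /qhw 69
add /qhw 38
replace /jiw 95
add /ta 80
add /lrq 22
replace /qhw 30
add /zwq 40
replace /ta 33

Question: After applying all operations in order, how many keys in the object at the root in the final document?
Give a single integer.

Answer: 6

Derivation:
After op 1 (replace /ief/4 52): {"ief":[16,11,59,70,52],"jiw":{"e":9,"fmg":40,"tj":50,"zcz":57}}
After op 2 (replace /jiw/zcz 43): {"ief":[16,11,59,70,52],"jiw":{"e":9,"fmg":40,"tj":50,"zcz":43}}
After op 3 (replace /ief/4 59): {"ief":[16,11,59,70,59],"jiw":{"e":9,"fmg":40,"tj":50,"zcz":43}}
After op 4 (remove /ief/3): {"ief":[16,11,59,59],"jiw":{"e":9,"fmg":40,"tj":50,"zcz":43}}
After op 5 (replace /ief/2 61): {"ief":[16,11,61,59],"jiw":{"e":9,"fmg":40,"tj":50,"zcz":43}}
After op 6 (replace /ief/1 85): {"ief":[16,85,61,59],"jiw":{"e":9,"fmg":40,"tj":50,"zcz":43}}
After op 7 (remove /ief/0): {"ief":[85,61,59],"jiw":{"e":9,"fmg":40,"tj":50,"zcz":43}}
After op 8 (add /ief/3 75): {"ief":[85,61,59,75],"jiw":{"e":9,"fmg":40,"tj":50,"zcz":43}}
After op 9 (replace /jiw/tj 42): {"ief":[85,61,59,75],"jiw":{"e":9,"fmg":40,"tj":42,"zcz":43}}
After op 10 (replace /ief/3 47): {"ief":[85,61,59,47],"jiw":{"e":9,"fmg":40,"tj":42,"zcz":43}}
After op 11 (replace /ief 64): {"ief":64,"jiw":{"e":9,"fmg":40,"tj":42,"zcz":43}}
After op 12 (replace /jiw/fmg 2): {"ief":64,"jiw":{"e":9,"fmg":2,"tj":42,"zcz":43}}
After op 13 (remove /jiw/zcz): {"ief":64,"jiw":{"e":9,"fmg":2,"tj":42}}
After op 14 (add /qhw 69): {"ief":64,"jiw":{"e":9,"fmg":2,"tj":42},"qhw":69}
After op 15 (add /qhw 38): {"ief":64,"jiw":{"e":9,"fmg":2,"tj":42},"qhw":38}
After op 16 (replace /jiw 95): {"ief":64,"jiw":95,"qhw":38}
After op 17 (add /ta 80): {"ief":64,"jiw":95,"qhw":38,"ta":80}
After op 18 (add /lrq 22): {"ief":64,"jiw":95,"lrq":22,"qhw":38,"ta":80}
After op 19 (replace /qhw 30): {"ief":64,"jiw":95,"lrq":22,"qhw":30,"ta":80}
After op 20 (add /zwq 40): {"ief":64,"jiw":95,"lrq":22,"qhw":30,"ta":80,"zwq":40}
After op 21 (replace /ta 33): {"ief":64,"jiw":95,"lrq":22,"qhw":30,"ta":33,"zwq":40}
Size at the root: 6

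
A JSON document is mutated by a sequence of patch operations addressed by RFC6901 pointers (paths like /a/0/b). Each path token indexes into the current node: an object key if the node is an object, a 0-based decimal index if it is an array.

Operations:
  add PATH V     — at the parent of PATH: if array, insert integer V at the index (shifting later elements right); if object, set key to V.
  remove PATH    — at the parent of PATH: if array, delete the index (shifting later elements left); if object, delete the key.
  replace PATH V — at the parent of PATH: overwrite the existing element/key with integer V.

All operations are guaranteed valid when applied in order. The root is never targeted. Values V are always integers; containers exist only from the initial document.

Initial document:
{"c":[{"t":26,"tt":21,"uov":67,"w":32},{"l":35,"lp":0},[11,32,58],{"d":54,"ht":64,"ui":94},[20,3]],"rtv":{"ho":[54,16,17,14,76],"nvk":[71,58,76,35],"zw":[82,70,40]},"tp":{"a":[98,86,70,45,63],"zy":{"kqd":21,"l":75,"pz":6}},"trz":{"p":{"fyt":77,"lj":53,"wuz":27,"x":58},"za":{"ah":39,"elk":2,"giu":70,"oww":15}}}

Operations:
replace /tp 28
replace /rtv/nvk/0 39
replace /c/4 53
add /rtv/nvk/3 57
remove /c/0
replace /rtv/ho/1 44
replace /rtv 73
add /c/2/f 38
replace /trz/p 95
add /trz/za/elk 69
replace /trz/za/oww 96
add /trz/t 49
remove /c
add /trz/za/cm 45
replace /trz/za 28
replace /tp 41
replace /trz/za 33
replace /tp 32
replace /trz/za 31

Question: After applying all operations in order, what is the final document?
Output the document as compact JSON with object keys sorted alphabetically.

Answer: {"rtv":73,"tp":32,"trz":{"p":95,"t":49,"za":31}}

Derivation:
After op 1 (replace /tp 28): {"c":[{"t":26,"tt":21,"uov":67,"w":32},{"l":35,"lp":0},[11,32,58],{"d":54,"ht":64,"ui":94},[20,3]],"rtv":{"ho":[54,16,17,14,76],"nvk":[71,58,76,35],"zw":[82,70,40]},"tp":28,"trz":{"p":{"fyt":77,"lj":53,"wuz":27,"x":58},"za":{"ah":39,"elk":2,"giu":70,"oww":15}}}
After op 2 (replace /rtv/nvk/0 39): {"c":[{"t":26,"tt":21,"uov":67,"w":32},{"l":35,"lp":0},[11,32,58],{"d":54,"ht":64,"ui":94},[20,3]],"rtv":{"ho":[54,16,17,14,76],"nvk":[39,58,76,35],"zw":[82,70,40]},"tp":28,"trz":{"p":{"fyt":77,"lj":53,"wuz":27,"x":58},"za":{"ah":39,"elk":2,"giu":70,"oww":15}}}
After op 3 (replace /c/4 53): {"c":[{"t":26,"tt":21,"uov":67,"w":32},{"l":35,"lp":0},[11,32,58],{"d":54,"ht":64,"ui":94},53],"rtv":{"ho":[54,16,17,14,76],"nvk":[39,58,76,35],"zw":[82,70,40]},"tp":28,"trz":{"p":{"fyt":77,"lj":53,"wuz":27,"x":58},"za":{"ah":39,"elk":2,"giu":70,"oww":15}}}
After op 4 (add /rtv/nvk/3 57): {"c":[{"t":26,"tt":21,"uov":67,"w":32},{"l":35,"lp":0},[11,32,58],{"d":54,"ht":64,"ui":94},53],"rtv":{"ho":[54,16,17,14,76],"nvk":[39,58,76,57,35],"zw":[82,70,40]},"tp":28,"trz":{"p":{"fyt":77,"lj":53,"wuz":27,"x":58},"za":{"ah":39,"elk":2,"giu":70,"oww":15}}}
After op 5 (remove /c/0): {"c":[{"l":35,"lp":0},[11,32,58],{"d":54,"ht":64,"ui":94},53],"rtv":{"ho":[54,16,17,14,76],"nvk":[39,58,76,57,35],"zw":[82,70,40]},"tp":28,"trz":{"p":{"fyt":77,"lj":53,"wuz":27,"x":58},"za":{"ah":39,"elk":2,"giu":70,"oww":15}}}
After op 6 (replace /rtv/ho/1 44): {"c":[{"l":35,"lp":0},[11,32,58],{"d":54,"ht":64,"ui":94},53],"rtv":{"ho":[54,44,17,14,76],"nvk":[39,58,76,57,35],"zw":[82,70,40]},"tp":28,"trz":{"p":{"fyt":77,"lj":53,"wuz":27,"x":58},"za":{"ah":39,"elk":2,"giu":70,"oww":15}}}
After op 7 (replace /rtv 73): {"c":[{"l":35,"lp":0},[11,32,58],{"d":54,"ht":64,"ui":94},53],"rtv":73,"tp":28,"trz":{"p":{"fyt":77,"lj":53,"wuz":27,"x":58},"za":{"ah":39,"elk":2,"giu":70,"oww":15}}}
After op 8 (add /c/2/f 38): {"c":[{"l":35,"lp":0},[11,32,58],{"d":54,"f":38,"ht":64,"ui":94},53],"rtv":73,"tp":28,"trz":{"p":{"fyt":77,"lj":53,"wuz":27,"x":58},"za":{"ah":39,"elk":2,"giu":70,"oww":15}}}
After op 9 (replace /trz/p 95): {"c":[{"l":35,"lp":0},[11,32,58],{"d":54,"f":38,"ht":64,"ui":94},53],"rtv":73,"tp":28,"trz":{"p":95,"za":{"ah":39,"elk":2,"giu":70,"oww":15}}}
After op 10 (add /trz/za/elk 69): {"c":[{"l":35,"lp":0},[11,32,58],{"d":54,"f":38,"ht":64,"ui":94},53],"rtv":73,"tp":28,"trz":{"p":95,"za":{"ah":39,"elk":69,"giu":70,"oww":15}}}
After op 11 (replace /trz/za/oww 96): {"c":[{"l":35,"lp":0},[11,32,58],{"d":54,"f":38,"ht":64,"ui":94},53],"rtv":73,"tp":28,"trz":{"p":95,"za":{"ah":39,"elk":69,"giu":70,"oww":96}}}
After op 12 (add /trz/t 49): {"c":[{"l":35,"lp":0},[11,32,58],{"d":54,"f":38,"ht":64,"ui":94},53],"rtv":73,"tp":28,"trz":{"p":95,"t":49,"za":{"ah":39,"elk":69,"giu":70,"oww":96}}}
After op 13 (remove /c): {"rtv":73,"tp":28,"trz":{"p":95,"t":49,"za":{"ah":39,"elk":69,"giu":70,"oww":96}}}
After op 14 (add /trz/za/cm 45): {"rtv":73,"tp":28,"trz":{"p":95,"t":49,"za":{"ah":39,"cm":45,"elk":69,"giu":70,"oww":96}}}
After op 15 (replace /trz/za 28): {"rtv":73,"tp":28,"trz":{"p":95,"t":49,"za":28}}
After op 16 (replace /tp 41): {"rtv":73,"tp":41,"trz":{"p":95,"t":49,"za":28}}
After op 17 (replace /trz/za 33): {"rtv":73,"tp":41,"trz":{"p":95,"t":49,"za":33}}
After op 18 (replace /tp 32): {"rtv":73,"tp":32,"trz":{"p":95,"t":49,"za":33}}
After op 19 (replace /trz/za 31): {"rtv":73,"tp":32,"trz":{"p":95,"t":49,"za":31}}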